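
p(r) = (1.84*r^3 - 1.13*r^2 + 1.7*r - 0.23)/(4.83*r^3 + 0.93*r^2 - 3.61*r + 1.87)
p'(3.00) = -0.01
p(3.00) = 0.34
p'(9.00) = 0.00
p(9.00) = 0.35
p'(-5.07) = 0.03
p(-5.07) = 0.47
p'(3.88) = 0.00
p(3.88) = 0.34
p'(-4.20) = 0.04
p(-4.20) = 0.50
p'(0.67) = -0.25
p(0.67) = 0.72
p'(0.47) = 1.80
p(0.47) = 0.58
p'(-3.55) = 0.07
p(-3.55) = 0.54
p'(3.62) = 0.00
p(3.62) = 0.34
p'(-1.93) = 0.76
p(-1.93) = 0.93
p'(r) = (-14.49*r^2 - 1.86*r + 3.61)*(1.84*r^3 - 1.13*r^2 + 1.7*r - 0.23)/(4.83*r^3 + 0.93*r^2 - 3.61*r + 1.87)^2 + (5.52*r^2 - 2.26*r + 1.7)/(4.83*r^3 + 0.93*r^2 - 3.61*r + 1.87)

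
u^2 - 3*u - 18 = (u - 6)*(u + 3)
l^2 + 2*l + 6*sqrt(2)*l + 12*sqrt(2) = (l + 2)*(l + 6*sqrt(2))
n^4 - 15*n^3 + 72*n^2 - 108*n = n*(n - 6)^2*(n - 3)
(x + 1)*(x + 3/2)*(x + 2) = x^3 + 9*x^2/2 + 13*x/2 + 3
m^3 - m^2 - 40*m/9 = m*(m - 8/3)*(m + 5/3)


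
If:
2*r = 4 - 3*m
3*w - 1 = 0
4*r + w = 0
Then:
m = 25/18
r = -1/12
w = 1/3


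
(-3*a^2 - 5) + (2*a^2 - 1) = -a^2 - 6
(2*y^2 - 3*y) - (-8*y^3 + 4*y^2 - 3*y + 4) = 8*y^3 - 2*y^2 - 4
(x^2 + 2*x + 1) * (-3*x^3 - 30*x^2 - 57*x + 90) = -3*x^5 - 36*x^4 - 120*x^3 - 54*x^2 + 123*x + 90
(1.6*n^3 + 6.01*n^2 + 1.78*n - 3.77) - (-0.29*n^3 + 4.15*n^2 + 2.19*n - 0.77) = 1.89*n^3 + 1.86*n^2 - 0.41*n - 3.0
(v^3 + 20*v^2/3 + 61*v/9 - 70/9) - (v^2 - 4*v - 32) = v^3 + 17*v^2/3 + 97*v/9 + 218/9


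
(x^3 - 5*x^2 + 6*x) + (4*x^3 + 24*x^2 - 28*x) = 5*x^3 + 19*x^2 - 22*x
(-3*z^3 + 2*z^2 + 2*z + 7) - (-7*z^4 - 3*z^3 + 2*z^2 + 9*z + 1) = 7*z^4 - 7*z + 6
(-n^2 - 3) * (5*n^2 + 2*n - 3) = -5*n^4 - 2*n^3 - 12*n^2 - 6*n + 9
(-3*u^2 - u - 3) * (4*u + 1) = -12*u^3 - 7*u^2 - 13*u - 3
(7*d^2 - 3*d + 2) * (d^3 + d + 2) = 7*d^5 - 3*d^4 + 9*d^3 + 11*d^2 - 4*d + 4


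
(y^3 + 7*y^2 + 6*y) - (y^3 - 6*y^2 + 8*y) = 13*y^2 - 2*y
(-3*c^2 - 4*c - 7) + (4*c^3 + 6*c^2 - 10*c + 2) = 4*c^3 + 3*c^2 - 14*c - 5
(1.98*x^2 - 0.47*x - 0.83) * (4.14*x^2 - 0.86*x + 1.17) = 8.1972*x^4 - 3.6486*x^3 - 0.7154*x^2 + 0.1639*x - 0.9711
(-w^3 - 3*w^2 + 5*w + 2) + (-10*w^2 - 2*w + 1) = -w^3 - 13*w^2 + 3*w + 3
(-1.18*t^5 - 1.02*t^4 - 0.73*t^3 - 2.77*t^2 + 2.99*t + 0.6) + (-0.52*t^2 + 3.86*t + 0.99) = -1.18*t^5 - 1.02*t^4 - 0.73*t^3 - 3.29*t^2 + 6.85*t + 1.59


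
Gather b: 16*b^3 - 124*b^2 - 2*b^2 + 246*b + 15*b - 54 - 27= 16*b^3 - 126*b^2 + 261*b - 81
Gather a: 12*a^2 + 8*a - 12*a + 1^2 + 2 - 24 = 12*a^2 - 4*a - 21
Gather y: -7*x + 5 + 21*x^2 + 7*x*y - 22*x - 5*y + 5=21*x^2 - 29*x + y*(7*x - 5) + 10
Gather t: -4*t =-4*t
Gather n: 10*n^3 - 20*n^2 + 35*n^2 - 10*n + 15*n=10*n^3 + 15*n^2 + 5*n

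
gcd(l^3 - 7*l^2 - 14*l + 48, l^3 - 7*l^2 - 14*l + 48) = l^3 - 7*l^2 - 14*l + 48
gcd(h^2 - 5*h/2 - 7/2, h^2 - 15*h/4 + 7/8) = h - 7/2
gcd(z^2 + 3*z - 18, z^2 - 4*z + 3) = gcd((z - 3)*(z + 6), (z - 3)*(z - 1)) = z - 3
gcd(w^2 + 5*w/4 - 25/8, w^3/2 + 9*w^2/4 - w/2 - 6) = 1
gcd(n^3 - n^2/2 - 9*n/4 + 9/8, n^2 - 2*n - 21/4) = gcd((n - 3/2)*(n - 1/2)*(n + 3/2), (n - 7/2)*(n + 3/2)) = n + 3/2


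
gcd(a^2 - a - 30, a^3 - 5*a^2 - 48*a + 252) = a - 6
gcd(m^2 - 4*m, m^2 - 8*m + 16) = m - 4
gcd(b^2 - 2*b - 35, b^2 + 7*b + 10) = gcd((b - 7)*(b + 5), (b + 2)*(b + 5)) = b + 5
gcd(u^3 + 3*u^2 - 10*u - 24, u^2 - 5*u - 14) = u + 2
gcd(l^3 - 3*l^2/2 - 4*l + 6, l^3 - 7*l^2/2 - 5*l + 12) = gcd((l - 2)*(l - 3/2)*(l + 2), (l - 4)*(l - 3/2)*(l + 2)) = l^2 + l/2 - 3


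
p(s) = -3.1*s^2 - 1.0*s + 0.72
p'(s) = -6.2*s - 1.0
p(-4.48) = -57.02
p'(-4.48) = 26.78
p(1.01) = -3.45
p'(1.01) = -7.26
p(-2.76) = -20.13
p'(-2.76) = 16.11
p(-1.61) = -5.71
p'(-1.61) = 8.98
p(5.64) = -103.53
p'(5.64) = -35.97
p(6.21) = -125.04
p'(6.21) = -39.50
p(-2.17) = -11.71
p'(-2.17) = 12.45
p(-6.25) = -114.12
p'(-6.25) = 37.75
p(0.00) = 0.72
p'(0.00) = -1.00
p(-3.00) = -24.18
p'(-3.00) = 17.60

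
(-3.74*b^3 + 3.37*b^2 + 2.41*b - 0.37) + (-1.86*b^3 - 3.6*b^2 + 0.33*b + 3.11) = -5.6*b^3 - 0.23*b^2 + 2.74*b + 2.74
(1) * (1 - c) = 1 - c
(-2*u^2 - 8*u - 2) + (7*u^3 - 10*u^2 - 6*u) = 7*u^3 - 12*u^2 - 14*u - 2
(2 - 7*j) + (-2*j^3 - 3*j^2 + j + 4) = -2*j^3 - 3*j^2 - 6*j + 6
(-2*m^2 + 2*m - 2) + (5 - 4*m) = -2*m^2 - 2*m + 3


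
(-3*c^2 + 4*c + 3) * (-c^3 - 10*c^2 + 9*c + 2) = 3*c^5 + 26*c^4 - 70*c^3 + 35*c + 6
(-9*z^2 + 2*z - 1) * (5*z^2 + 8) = -45*z^4 + 10*z^3 - 77*z^2 + 16*z - 8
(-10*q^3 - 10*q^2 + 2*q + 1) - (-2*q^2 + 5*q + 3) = -10*q^3 - 8*q^2 - 3*q - 2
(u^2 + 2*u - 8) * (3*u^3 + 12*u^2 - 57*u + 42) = 3*u^5 + 18*u^4 - 57*u^3 - 168*u^2 + 540*u - 336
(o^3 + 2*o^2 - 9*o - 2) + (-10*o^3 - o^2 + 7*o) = -9*o^3 + o^2 - 2*o - 2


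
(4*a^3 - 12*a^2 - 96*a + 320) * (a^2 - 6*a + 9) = 4*a^5 - 36*a^4 + 12*a^3 + 788*a^2 - 2784*a + 2880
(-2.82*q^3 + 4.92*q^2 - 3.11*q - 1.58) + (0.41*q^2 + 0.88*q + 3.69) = -2.82*q^3 + 5.33*q^2 - 2.23*q + 2.11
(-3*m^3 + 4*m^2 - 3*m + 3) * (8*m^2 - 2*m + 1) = -24*m^5 + 38*m^4 - 35*m^3 + 34*m^2 - 9*m + 3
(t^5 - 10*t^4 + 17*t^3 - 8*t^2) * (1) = t^5 - 10*t^4 + 17*t^3 - 8*t^2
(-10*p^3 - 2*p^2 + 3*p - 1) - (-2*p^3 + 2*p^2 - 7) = -8*p^3 - 4*p^2 + 3*p + 6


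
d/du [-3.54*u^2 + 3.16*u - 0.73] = 3.16 - 7.08*u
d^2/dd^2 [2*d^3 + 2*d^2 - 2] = 12*d + 4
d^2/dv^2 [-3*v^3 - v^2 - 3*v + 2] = -18*v - 2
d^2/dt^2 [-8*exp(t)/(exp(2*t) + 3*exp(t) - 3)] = 8*(-2*(2*exp(t) + 3)^2*exp(2*t) + (8*exp(t) + 9)*(exp(2*t) + 3*exp(t) - 3)*exp(t) - (exp(2*t) + 3*exp(t) - 3)^2)*exp(t)/(exp(2*t) + 3*exp(t) - 3)^3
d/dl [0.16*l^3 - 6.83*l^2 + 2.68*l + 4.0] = 0.48*l^2 - 13.66*l + 2.68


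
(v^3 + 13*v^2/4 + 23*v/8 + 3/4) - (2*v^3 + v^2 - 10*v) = -v^3 + 9*v^2/4 + 103*v/8 + 3/4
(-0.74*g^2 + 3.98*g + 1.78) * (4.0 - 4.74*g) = 3.5076*g^3 - 21.8252*g^2 + 7.4828*g + 7.12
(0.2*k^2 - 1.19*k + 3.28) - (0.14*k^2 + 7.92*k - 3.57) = 0.06*k^2 - 9.11*k + 6.85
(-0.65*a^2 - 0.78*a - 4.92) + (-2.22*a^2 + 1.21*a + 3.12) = -2.87*a^2 + 0.43*a - 1.8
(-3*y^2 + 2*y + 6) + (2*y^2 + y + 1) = -y^2 + 3*y + 7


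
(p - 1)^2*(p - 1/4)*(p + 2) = p^4 - p^3/4 - 3*p^2 + 11*p/4 - 1/2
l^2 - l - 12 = (l - 4)*(l + 3)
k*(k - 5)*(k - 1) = k^3 - 6*k^2 + 5*k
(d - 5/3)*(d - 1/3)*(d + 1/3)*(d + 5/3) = d^4 - 26*d^2/9 + 25/81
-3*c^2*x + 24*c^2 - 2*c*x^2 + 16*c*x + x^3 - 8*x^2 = (-3*c + x)*(c + x)*(x - 8)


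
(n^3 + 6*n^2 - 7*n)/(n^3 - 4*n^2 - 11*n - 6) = n*(-n^2 - 6*n + 7)/(-n^3 + 4*n^2 + 11*n + 6)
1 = 1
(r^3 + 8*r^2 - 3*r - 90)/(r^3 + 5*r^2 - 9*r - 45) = (r + 6)/(r + 3)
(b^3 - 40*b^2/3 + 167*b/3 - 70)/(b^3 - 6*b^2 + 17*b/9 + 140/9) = 3*(b - 6)/(3*b + 4)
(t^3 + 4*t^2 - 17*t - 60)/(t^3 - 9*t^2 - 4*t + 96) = (t + 5)/(t - 8)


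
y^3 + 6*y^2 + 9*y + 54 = (y + 6)*(y - 3*I)*(y + 3*I)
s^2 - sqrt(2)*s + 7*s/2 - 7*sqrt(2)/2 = (s + 7/2)*(s - sqrt(2))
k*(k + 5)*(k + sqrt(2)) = k^3 + sqrt(2)*k^2 + 5*k^2 + 5*sqrt(2)*k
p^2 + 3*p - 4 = (p - 1)*(p + 4)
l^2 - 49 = (l - 7)*(l + 7)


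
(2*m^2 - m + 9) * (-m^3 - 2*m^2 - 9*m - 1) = -2*m^5 - 3*m^4 - 25*m^3 - 11*m^2 - 80*m - 9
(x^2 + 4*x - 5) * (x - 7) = x^3 - 3*x^2 - 33*x + 35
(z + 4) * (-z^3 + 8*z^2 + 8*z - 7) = -z^4 + 4*z^3 + 40*z^2 + 25*z - 28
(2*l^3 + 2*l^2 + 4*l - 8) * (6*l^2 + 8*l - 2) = 12*l^5 + 28*l^4 + 36*l^3 - 20*l^2 - 72*l + 16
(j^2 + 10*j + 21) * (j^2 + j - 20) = j^4 + 11*j^3 + 11*j^2 - 179*j - 420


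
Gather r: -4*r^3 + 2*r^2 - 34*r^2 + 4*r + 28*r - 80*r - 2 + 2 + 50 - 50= -4*r^3 - 32*r^2 - 48*r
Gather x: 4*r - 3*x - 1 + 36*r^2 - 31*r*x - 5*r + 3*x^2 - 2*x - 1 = 36*r^2 - r + 3*x^2 + x*(-31*r - 5) - 2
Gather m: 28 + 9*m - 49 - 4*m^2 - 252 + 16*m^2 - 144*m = 12*m^2 - 135*m - 273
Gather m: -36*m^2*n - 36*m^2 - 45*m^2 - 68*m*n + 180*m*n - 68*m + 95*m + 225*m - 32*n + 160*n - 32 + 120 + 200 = m^2*(-36*n - 81) + m*(112*n + 252) + 128*n + 288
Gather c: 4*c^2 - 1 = 4*c^2 - 1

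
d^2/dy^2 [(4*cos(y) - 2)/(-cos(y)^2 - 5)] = 4*(4*(1 - 2*cos(y))*sin(y)^2*cos(y)^2 + (cos(y)^2 + 5)^2*cos(y) + (cos(y)^2 + 5)*(cos(2*y) - 2*cos(3*y)))/(cos(y)^2 + 5)^3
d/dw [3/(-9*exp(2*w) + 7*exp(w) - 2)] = (54*exp(w) - 21)*exp(w)/(9*exp(2*w) - 7*exp(w) + 2)^2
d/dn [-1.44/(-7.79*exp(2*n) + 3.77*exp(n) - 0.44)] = (5.4288 - 22.4352*exp(n))*exp(n)/(7.79*exp(2*n) - 3.77*exp(n) + 0.44)^2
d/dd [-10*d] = -10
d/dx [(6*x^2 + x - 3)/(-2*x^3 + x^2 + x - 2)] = ((-12*x - 1)*(2*x^3 - x^2 - x + 2) - (-6*x^2 + 2*x + 1)*(6*x^2 + x - 3))/(2*x^3 - x^2 - x + 2)^2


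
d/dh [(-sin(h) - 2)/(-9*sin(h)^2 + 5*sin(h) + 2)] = (-9*sin(h)^2 - 36*sin(h) + 8)*cos(h)/(-9*sin(h)^2 + 5*sin(h) + 2)^2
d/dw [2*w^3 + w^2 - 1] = 2*w*(3*w + 1)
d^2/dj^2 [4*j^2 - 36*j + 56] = 8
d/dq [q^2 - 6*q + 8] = 2*q - 6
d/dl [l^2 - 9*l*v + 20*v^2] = 2*l - 9*v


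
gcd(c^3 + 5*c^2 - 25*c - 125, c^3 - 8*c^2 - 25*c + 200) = c^2 - 25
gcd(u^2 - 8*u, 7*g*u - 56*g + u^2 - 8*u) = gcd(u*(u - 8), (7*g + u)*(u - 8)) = u - 8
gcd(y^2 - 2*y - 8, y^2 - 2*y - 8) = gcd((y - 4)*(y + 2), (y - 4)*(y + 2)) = y^2 - 2*y - 8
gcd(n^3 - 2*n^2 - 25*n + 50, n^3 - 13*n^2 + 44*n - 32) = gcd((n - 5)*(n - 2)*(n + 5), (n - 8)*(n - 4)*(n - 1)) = 1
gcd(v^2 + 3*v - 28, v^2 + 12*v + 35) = v + 7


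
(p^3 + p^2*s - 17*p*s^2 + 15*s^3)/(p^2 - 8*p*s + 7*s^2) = (p^2 + 2*p*s - 15*s^2)/(p - 7*s)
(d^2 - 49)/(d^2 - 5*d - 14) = (d + 7)/(d + 2)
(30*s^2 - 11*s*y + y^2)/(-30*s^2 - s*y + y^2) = (-5*s + y)/(5*s + y)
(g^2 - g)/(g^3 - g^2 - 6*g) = (1 - g)/(-g^2 + g + 6)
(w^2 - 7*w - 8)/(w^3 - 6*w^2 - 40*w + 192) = (w + 1)/(w^2 + 2*w - 24)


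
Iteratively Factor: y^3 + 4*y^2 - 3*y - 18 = (y + 3)*(y^2 + y - 6) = (y - 2)*(y + 3)*(y + 3)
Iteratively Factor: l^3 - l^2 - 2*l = (l - 2)*(l^2 + l) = l*(l - 2)*(l + 1)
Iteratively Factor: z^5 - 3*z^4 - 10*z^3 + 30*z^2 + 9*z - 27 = (z - 3)*(z^4 - 10*z^2 + 9) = (z - 3)*(z + 3)*(z^3 - 3*z^2 - z + 3) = (z - 3)^2*(z + 3)*(z^2 - 1) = (z - 3)^2*(z - 1)*(z + 3)*(z + 1)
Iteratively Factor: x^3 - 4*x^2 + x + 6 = (x + 1)*(x^2 - 5*x + 6) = (x - 3)*(x + 1)*(x - 2)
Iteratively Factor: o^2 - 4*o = (o)*(o - 4)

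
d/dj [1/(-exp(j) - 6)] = exp(j)/(exp(j) + 6)^2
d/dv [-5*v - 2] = -5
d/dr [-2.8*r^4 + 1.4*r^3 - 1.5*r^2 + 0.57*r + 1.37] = -11.2*r^3 + 4.2*r^2 - 3.0*r + 0.57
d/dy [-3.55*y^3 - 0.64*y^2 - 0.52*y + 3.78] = -10.65*y^2 - 1.28*y - 0.52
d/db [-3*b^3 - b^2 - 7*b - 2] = -9*b^2 - 2*b - 7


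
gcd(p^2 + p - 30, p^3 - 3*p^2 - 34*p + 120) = p^2 + p - 30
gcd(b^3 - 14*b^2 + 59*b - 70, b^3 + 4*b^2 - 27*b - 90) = b - 5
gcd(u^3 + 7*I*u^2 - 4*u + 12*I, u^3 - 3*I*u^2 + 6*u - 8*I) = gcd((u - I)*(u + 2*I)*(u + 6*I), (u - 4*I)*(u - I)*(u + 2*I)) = u^2 + I*u + 2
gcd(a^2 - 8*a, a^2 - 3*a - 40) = a - 8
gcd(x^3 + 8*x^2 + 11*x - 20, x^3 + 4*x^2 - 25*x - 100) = x^2 + 9*x + 20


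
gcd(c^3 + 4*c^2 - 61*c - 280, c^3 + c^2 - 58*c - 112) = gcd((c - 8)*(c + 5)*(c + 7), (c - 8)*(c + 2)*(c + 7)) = c^2 - c - 56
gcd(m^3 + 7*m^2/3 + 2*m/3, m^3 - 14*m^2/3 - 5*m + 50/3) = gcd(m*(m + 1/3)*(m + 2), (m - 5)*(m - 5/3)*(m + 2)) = m + 2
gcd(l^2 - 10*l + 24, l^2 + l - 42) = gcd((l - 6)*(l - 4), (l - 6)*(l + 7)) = l - 6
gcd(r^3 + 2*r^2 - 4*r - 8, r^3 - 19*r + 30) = r - 2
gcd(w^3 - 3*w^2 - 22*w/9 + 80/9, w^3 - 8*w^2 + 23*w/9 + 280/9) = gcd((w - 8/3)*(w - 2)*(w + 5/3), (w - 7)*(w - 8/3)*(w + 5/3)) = w^2 - w - 40/9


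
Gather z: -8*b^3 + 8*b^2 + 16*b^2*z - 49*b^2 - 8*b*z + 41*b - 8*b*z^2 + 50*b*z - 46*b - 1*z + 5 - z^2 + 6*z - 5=-8*b^3 - 41*b^2 - 5*b + z^2*(-8*b - 1) + z*(16*b^2 + 42*b + 5)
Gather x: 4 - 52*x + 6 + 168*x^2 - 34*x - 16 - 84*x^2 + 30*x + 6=84*x^2 - 56*x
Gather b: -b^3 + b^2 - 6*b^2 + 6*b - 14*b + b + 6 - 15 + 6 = -b^3 - 5*b^2 - 7*b - 3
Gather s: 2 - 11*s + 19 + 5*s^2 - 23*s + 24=5*s^2 - 34*s + 45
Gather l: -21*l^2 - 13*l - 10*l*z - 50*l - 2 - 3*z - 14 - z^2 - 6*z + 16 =-21*l^2 + l*(-10*z - 63) - z^2 - 9*z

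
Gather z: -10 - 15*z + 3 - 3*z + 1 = -18*z - 6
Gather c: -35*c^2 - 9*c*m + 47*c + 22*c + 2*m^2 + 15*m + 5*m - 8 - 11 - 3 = -35*c^2 + c*(69 - 9*m) + 2*m^2 + 20*m - 22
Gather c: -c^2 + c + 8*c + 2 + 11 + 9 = -c^2 + 9*c + 22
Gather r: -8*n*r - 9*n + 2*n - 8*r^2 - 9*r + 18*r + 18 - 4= -7*n - 8*r^2 + r*(9 - 8*n) + 14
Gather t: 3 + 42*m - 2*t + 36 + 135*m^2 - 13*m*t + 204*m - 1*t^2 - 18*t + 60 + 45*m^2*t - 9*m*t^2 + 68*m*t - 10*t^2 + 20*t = 135*m^2 + 246*m + t^2*(-9*m - 11) + t*(45*m^2 + 55*m) + 99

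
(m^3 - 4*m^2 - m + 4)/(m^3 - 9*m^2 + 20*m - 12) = (m^2 - 3*m - 4)/(m^2 - 8*m + 12)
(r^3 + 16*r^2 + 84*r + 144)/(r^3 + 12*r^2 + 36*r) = (r + 4)/r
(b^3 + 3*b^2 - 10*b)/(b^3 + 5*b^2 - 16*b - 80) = b*(b - 2)/(b^2 - 16)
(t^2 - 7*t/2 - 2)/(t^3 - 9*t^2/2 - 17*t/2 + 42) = (2*t + 1)/(2*t^2 - t - 21)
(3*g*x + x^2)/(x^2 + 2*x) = (3*g + x)/(x + 2)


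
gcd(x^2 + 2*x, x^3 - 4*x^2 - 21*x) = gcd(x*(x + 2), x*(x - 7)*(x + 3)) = x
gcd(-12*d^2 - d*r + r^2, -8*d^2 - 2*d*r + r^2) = -4*d + r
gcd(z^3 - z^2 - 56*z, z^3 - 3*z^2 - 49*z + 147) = z + 7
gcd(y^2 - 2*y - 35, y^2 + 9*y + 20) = y + 5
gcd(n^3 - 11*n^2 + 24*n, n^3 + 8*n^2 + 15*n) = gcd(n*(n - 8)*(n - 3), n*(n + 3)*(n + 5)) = n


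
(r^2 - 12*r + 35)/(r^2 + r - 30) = (r - 7)/(r + 6)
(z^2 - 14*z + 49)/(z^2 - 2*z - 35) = (z - 7)/(z + 5)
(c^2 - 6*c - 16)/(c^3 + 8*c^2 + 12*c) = (c - 8)/(c*(c + 6))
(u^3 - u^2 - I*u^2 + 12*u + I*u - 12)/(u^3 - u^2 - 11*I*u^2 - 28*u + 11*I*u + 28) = (u + 3*I)/(u - 7*I)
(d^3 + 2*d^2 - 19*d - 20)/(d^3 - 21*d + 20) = (d + 1)/(d - 1)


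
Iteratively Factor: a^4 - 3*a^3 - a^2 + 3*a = (a)*(a^3 - 3*a^2 - a + 3) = a*(a - 3)*(a^2 - 1) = a*(a - 3)*(a - 1)*(a + 1)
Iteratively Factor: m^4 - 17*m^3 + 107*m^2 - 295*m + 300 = (m - 4)*(m^3 - 13*m^2 + 55*m - 75) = (m - 5)*(m - 4)*(m^2 - 8*m + 15) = (m - 5)*(m - 4)*(m - 3)*(m - 5)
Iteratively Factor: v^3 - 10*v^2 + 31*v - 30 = (v - 5)*(v^2 - 5*v + 6) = (v - 5)*(v - 2)*(v - 3)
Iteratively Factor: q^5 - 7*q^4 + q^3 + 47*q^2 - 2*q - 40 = (q - 1)*(q^4 - 6*q^3 - 5*q^2 + 42*q + 40) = (q - 1)*(q + 1)*(q^3 - 7*q^2 + 2*q + 40) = (q - 5)*(q - 1)*(q + 1)*(q^2 - 2*q - 8) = (q - 5)*(q - 4)*(q - 1)*(q + 1)*(q + 2)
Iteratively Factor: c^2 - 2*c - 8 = (c + 2)*(c - 4)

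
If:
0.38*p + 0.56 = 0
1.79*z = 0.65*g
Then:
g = 2.75384615384615*z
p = -1.47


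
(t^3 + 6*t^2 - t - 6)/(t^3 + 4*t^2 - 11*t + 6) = (t + 1)/(t - 1)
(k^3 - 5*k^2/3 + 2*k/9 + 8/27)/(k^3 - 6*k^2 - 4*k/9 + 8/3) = (9*k^2 - 9*k - 4)/(3*(3*k^2 - 16*k - 12))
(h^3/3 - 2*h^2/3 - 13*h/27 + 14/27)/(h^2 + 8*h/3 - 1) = (9*h^3 - 18*h^2 - 13*h + 14)/(9*(3*h^2 + 8*h - 3))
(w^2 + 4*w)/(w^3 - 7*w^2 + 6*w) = (w + 4)/(w^2 - 7*w + 6)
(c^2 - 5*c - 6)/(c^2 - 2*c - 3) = (c - 6)/(c - 3)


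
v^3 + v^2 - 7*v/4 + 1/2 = (v - 1/2)^2*(v + 2)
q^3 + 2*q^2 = q^2*(q + 2)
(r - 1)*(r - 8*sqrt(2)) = r^2 - 8*sqrt(2)*r - r + 8*sqrt(2)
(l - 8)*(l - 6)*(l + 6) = l^3 - 8*l^2 - 36*l + 288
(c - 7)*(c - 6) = c^2 - 13*c + 42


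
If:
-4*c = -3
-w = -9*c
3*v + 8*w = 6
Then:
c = 3/4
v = -16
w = 27/4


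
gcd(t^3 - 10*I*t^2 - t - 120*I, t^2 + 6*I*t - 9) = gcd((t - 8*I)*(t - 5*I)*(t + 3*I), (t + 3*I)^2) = t + 3*I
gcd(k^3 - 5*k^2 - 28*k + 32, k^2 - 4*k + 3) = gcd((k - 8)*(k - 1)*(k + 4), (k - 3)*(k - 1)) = k - 1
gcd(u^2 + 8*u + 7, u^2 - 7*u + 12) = 1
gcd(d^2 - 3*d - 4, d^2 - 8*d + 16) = d - 4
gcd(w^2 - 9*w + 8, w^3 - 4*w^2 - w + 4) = w - 1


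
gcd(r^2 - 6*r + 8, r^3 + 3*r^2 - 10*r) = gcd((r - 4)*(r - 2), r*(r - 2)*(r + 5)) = r - 2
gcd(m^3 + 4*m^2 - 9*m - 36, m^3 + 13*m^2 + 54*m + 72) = m^2 + 7*m + 12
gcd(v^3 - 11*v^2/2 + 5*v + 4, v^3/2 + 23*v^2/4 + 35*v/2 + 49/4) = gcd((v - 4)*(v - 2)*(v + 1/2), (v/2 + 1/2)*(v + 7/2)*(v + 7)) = 1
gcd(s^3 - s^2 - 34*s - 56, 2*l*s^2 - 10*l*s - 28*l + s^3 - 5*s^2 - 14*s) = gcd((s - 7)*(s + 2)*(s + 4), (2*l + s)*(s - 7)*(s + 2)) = s^2 - 5*s - 14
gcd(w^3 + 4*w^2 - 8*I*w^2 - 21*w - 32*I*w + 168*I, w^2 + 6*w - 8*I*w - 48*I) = w - 8*I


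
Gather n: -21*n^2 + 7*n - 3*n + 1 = -21*n^2 + 4*n + 1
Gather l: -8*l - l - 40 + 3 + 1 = -9*l - 36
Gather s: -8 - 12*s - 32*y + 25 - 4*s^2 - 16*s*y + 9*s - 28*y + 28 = -4*s^2 + s*(-16*y - 3) - 60*y + 45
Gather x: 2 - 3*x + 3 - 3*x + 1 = 6 - 6*x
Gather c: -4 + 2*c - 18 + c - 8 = 3*c - 30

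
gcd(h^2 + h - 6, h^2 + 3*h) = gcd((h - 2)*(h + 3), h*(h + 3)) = h + 3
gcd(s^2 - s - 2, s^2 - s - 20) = 1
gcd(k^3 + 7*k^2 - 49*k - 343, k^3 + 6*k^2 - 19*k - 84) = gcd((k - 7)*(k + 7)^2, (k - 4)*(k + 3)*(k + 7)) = k + 7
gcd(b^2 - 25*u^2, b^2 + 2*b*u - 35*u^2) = -b + 5*u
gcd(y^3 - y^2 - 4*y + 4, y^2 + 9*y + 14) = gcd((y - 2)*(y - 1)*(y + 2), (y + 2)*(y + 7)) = y + 2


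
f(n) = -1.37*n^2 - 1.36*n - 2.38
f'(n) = -2.74*n - 1.36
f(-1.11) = -2.56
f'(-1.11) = 1.68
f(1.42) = -7.07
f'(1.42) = -5.25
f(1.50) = -7.50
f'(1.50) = -5.47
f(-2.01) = -5.18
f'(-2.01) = 4.15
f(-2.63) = -8.28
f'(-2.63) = 5.85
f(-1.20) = -2.72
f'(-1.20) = 1.93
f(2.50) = -14.34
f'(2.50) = -8.21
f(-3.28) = -12.66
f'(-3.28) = 7.63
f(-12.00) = -183.34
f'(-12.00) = 31.52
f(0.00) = -2.38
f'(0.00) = -1.36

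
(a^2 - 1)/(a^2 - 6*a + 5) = (a + 1)/(a - 5)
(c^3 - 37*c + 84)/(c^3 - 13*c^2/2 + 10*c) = 2*(c^2 + 4*c - 21)/(c*(2*c - 5))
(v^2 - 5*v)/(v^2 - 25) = v/(v + 5)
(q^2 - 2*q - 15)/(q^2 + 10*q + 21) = (q - 5)/(q + 7)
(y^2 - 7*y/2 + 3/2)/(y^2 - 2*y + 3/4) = 2*(y - 3)/(2*y - 3)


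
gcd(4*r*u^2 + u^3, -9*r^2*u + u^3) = u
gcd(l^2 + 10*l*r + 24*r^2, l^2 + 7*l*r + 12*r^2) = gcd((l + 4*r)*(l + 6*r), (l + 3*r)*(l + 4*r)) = l + 4*r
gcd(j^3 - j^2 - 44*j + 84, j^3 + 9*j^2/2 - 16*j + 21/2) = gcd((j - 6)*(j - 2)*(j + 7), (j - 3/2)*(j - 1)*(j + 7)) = j + 7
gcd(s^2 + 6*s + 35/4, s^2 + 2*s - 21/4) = s + 7/2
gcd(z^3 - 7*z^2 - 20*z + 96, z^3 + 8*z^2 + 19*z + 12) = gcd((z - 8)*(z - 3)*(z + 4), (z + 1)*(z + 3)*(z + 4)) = z + 4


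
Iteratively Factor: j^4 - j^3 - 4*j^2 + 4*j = (j - 1)*(j^3 - 4*j) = (j - 1)*(j + 2)*(j^2 - 2*j) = j*(j - 1)*(j + 2)*(j - 2)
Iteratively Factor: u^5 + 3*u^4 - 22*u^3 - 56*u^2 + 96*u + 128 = (u - 4)*(u^4 + 7*u^3 + 6*u^2 - 32*u - 32) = (u - 4)*(u + 4)*(u^3 + 3*u^2 - 6*u - 8) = (u - 4)*(u + 1)*(u + 4)*(u^2 + 2*u - 8) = (u - 4)*(u - 2)*(u + 1)*(u + 4)*(u + 4)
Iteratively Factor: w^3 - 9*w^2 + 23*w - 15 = (w - 3)*(w^2 - 6*w + 5) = (w - 3)*(w - 1)*(w - 5)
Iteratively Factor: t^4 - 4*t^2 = (t + 2)*(t^3 - 2*t^2) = t*(t + 2)*(t^2 - 2*t) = t^2*(t + 2)*(t - 2)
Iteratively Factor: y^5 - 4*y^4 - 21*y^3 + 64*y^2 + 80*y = (y + 1)*(y^4 - 5*y^3 - 16*y^2 + 80*y) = y*(y + 1)*(y^3 - 5*y^2 - 16*y + 80) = y*(y + 1)*(y + 4)*(y^2 - 9*y + 20) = y*(y - 5)*(y + 1)*(y + 4)*(y - 4)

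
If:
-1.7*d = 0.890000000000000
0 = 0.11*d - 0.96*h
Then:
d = -0.52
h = -0.06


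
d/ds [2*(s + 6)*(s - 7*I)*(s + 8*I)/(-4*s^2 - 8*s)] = (-s^4 - 4*s^3 + 4*s^2*(11 + I) + 672*s + 672)/(2*s^2*(s^2 + 4*s + 4))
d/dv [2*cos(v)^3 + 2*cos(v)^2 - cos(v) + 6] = (-6*cos(v)^2 - 4*cos(v) + 1)*sin(v)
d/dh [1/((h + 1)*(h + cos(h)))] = (-h + (h + 1)*(sin(h) - 1) - cos(h))/((h + 1)^2*(h + cos(h))^2)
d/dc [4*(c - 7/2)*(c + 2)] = 8*c - 6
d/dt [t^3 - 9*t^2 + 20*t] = 3*t^2 - 18*t + 20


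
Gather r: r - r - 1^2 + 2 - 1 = 0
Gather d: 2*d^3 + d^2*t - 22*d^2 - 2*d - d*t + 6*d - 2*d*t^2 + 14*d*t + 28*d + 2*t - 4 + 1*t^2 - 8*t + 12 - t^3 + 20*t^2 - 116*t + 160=2*d^3 + d^2*(t - 22) + d*(-2*t^2 + 13*t + 32) - t^3 + 21*t^2 - 122*t + 168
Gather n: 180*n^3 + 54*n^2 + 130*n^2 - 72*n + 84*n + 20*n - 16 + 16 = 180*n^3 + 184*n^2 + 32*n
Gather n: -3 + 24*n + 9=24*n + 6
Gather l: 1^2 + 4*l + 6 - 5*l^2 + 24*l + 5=-5*l^2 + 28*l + 12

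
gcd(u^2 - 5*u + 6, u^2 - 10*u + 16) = u - 2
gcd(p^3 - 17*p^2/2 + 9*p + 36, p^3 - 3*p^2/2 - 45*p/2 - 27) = p^2 - 9*p/2 - 9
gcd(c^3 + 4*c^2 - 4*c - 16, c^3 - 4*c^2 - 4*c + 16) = c^2 - 4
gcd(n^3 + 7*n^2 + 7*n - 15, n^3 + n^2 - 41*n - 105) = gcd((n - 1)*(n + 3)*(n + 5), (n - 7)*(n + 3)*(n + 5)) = n^2 + 8*n + 15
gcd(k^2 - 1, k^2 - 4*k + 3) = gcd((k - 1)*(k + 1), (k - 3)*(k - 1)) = k - 1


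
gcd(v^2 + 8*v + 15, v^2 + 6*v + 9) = v + 3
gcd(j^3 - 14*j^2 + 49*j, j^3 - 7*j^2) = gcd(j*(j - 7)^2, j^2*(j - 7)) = j^2 - 7*j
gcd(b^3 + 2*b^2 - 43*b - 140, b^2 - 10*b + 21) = b - 7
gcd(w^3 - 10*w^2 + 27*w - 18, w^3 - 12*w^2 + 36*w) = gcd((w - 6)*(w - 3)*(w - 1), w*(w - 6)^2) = w - 6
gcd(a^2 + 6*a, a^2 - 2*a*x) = a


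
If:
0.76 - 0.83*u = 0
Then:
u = 0.92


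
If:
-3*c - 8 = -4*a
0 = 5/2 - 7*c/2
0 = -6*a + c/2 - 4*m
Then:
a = 71/28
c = 5/7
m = -26/7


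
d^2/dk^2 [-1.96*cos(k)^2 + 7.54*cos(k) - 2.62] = -7.54*cos(k) + 3.92*cos(2*k)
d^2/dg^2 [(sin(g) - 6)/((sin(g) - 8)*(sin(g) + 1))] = (-sin(g)^4 + 18*sin(g)^3 - 190*sin(g)^2 + 696*sin(g) - 796)/((sin(g) - 8)^3*(sin(g) + 1)^2)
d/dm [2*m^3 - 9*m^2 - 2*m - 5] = 6*m^2 - 18*m - 2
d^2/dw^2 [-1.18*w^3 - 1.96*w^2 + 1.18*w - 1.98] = -7.08*w - 3.92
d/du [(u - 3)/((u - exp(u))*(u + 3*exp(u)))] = (-(1 - exp(u))*(u - 3)*(u + 3*exp(u)) - (u - 3)*(u - exp(u))*(3*exp(u) + 1) + (u - exp(u))*(u + 3*exp(u)))/((u - exp(u))^2*(u + 3*exp(u))^2)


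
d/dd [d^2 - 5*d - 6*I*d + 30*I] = 2*d - 5 - 6*I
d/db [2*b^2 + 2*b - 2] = 4*b + 2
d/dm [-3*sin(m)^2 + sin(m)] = (1 - 6*sin(m))*cos(m)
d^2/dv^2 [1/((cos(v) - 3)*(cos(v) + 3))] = 2*(-2*sin(v)^4 + 19*sin(v)^2 - 8)/((cos(v) - 3)^3*(cos(v) + 3)^3)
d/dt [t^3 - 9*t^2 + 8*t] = 3*t^2 - 18*t + 8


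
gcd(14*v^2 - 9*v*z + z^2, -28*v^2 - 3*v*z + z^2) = -7*v + z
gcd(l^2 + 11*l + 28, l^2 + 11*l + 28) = l^2 + 11*l + 28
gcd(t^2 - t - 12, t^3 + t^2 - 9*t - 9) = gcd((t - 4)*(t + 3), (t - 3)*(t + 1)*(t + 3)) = t + 3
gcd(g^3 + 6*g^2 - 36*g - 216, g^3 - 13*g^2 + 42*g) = g - 6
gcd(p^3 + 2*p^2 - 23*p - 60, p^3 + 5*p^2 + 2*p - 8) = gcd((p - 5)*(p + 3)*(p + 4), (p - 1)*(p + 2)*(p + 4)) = p + 4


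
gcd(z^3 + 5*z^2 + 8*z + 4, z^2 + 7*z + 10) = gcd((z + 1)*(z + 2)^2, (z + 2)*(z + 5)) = z + 2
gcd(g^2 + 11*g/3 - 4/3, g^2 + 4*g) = g + 4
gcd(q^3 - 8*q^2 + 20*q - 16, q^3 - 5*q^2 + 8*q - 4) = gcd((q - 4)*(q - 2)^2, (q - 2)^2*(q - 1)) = q^2 - 4*q + 4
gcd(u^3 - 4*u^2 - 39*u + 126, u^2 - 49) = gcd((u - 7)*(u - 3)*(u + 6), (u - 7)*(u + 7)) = u - 7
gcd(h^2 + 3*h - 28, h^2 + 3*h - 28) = h^2 + 3*h - 28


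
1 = 1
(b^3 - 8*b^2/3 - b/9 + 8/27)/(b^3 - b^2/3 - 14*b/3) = (-27*b^3 + 72*b^2 + 3*b - 8)/(9*b*(-3*b^2 + b + 14))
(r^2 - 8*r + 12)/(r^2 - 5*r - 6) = (r - 2)/(r + 1)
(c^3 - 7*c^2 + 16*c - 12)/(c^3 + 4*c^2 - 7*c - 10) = (c^2 - 5*c + 6)/(c^2 + 6*c + 5)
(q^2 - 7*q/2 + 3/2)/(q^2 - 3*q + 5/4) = 2*(q - 3)/(2*q - 5)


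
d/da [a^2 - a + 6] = 2*a - 1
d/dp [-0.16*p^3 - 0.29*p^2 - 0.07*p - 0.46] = -0.48*p^2 - 0.58*p - 0.07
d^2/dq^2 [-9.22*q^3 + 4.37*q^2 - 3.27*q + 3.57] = 8.74 - 55.32*q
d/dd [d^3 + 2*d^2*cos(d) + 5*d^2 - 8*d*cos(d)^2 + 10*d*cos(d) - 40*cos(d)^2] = -2*d^2*sin(d) + 3*d^2 - 10*d*sin(d) + 8*d*sin(2*d) + 4*d*cos(d) + 10*d + 40*sin(2*d) - 8*cos(d)^2 + 10*cos(d)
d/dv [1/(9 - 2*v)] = 2/(2*v - 9)^2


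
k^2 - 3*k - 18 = (k - 6)*(k + 3)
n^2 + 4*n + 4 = (n + 2)^2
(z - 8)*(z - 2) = z^2 - 10*z + 16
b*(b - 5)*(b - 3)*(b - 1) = b^4 - 9*b^3 + 23*b^2 - 15*b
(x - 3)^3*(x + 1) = x^4 - 8*x^3 + 18*x^2 - 27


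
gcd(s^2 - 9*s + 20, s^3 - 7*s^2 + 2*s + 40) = s^2 - 9*s + 20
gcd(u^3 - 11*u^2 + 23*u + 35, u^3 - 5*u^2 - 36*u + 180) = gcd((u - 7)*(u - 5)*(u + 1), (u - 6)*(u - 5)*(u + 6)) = u - 5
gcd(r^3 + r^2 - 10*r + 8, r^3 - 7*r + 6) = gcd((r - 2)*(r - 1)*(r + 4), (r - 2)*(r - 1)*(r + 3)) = r^2 - 3*r + 2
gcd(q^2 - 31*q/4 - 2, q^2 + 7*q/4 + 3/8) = q + 1/4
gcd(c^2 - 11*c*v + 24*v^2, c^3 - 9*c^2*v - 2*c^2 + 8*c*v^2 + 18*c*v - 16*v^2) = -c + 8*v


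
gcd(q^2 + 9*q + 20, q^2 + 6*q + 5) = q + 5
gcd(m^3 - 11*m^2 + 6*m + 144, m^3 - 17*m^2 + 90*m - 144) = m^2 - 14*m + 48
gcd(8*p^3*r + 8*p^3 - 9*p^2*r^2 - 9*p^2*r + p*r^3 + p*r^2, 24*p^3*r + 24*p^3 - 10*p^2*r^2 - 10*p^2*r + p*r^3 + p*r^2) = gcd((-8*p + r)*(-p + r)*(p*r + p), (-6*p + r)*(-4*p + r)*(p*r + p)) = p*r + p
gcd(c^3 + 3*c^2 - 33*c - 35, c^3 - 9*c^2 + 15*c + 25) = c^2 - 4*c - 5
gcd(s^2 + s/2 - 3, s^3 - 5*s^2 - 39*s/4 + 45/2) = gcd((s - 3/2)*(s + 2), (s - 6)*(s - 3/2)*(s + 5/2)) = s - 3/2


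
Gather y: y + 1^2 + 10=y + 11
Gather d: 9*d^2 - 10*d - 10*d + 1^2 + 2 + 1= 9*d^2 - 20*d + 4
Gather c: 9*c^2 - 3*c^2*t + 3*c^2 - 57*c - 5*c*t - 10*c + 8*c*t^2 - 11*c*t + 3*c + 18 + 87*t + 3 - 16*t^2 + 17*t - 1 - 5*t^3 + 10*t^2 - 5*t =c^2*(12 - 3*t) + c*(8*t^2 - 16*t - 64) - 5*t^3 - 6*t^2 + 99*t + 20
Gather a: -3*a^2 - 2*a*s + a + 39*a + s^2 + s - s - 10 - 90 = -3*a^2 + a*(40 - 2*s) + s^2 - 100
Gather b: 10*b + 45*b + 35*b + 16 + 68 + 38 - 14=90*b + 108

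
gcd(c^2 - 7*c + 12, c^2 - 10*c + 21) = c - 3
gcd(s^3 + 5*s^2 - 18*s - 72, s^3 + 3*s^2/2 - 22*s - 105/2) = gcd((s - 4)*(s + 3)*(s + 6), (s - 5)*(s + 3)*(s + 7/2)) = s + 3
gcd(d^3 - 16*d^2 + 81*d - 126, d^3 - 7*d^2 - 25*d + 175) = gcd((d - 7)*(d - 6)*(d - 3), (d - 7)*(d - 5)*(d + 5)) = d - 7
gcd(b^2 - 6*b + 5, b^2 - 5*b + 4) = b - 1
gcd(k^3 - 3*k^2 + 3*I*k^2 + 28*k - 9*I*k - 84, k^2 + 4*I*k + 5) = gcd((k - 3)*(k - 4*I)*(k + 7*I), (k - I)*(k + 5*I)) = 1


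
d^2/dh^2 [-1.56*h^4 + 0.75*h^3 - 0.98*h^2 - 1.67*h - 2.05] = -18.72*h^2 + 4.5*h - 1.96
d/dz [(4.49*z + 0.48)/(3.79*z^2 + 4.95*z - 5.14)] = (17.0171*z^2 + 22.2255*z - (4.49*z + 0.48)*(7.58*z + 4.95) - 23.0786)/(3.79*z^2 + 4.95*z - 5.14)^2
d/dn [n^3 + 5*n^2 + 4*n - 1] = 3*n^2 + 10*n + 4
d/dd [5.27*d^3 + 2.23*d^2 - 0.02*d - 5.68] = 15.81*d^2 + 4.46*d - 0.02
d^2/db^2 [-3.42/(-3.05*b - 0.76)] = 63.6291/(3.05*b + 0.76)^3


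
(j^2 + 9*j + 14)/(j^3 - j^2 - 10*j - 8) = (j + 7)/(j^2 - 3*j - 4)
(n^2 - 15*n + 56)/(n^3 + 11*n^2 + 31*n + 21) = (n^2 - 15*n + 56)/(n^3 + 11*n^2 + 31*n + 21)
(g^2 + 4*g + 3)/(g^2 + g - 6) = (g + 1)/(g - 2)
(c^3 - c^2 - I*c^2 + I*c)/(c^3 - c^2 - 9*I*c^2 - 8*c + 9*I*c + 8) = c/(c - 8*I)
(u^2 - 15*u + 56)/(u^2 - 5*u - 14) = (u - 8)/(u + 2)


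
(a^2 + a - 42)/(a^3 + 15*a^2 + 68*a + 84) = (a - 6)/(a^2 + 8*a + 12)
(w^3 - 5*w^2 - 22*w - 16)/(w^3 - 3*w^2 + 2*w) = (w^3 - 5*w^2 - 22*w - 16)/(w*(w^2 - 3*w + 2))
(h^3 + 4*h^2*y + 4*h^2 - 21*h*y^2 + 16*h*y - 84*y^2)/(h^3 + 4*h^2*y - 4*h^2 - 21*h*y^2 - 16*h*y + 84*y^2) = (h + 4)/(h - 4)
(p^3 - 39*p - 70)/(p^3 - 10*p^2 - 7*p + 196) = (p^2 + 7*p + 10)/(p^2 - 3*p - 28)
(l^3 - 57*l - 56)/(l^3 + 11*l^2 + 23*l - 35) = (l^2 - 7*l - 8)/(l^2 + 4*l - 5)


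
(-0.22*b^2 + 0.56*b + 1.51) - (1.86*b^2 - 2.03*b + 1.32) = -2.08*b^2 + 2.59*b + 0.19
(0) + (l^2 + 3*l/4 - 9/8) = l^2 + 3*l/4 - 9/8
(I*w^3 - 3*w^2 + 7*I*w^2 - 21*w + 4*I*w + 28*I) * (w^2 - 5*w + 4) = I*w^5 - 3*w^4 + 2*I*w^4 - 6*w^3 - 27*I*w^3 + 93*w^2 + 36*I*w^2 - 84*w - 124*I*w + 112*I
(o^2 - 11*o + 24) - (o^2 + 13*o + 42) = -24*o - 18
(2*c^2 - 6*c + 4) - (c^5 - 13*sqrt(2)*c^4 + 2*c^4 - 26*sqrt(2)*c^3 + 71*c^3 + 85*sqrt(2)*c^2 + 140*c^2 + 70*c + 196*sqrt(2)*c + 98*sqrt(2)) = -c^5 - 2*c^4 + 13*sqrt(2)*c^4 - 71*c^3 + 26*sqrt(2)*c^3 - 138*c^2 - 85*sqrt(2)*c^2 - 196*sqrt(2)*c - 76*c - 98*sqrt(2) + 4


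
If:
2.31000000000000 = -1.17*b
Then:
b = -1.97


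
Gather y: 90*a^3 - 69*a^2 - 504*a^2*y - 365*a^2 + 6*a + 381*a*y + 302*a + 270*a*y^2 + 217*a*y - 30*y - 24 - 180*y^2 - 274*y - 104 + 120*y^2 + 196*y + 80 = 90*a^3 - 434*a^2 + 308*a + y^2*(270*a - 60) + y*(-504*a^2 + 598*a - 108) - 48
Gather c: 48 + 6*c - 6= 6*c + 42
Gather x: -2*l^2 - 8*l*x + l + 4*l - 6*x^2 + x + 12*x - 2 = -2*l^2 + 5*l - 6*x^2 + x*(13 - 8*l) - 2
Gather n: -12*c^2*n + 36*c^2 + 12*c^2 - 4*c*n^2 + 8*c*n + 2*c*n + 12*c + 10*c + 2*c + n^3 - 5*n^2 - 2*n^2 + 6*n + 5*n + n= 48*c^2 + 24*c + n^3 + n^2*(-4*c - 7) + n*(-12*c^2 + 10*c + 12)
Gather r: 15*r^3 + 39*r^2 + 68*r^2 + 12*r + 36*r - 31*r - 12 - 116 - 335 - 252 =15*r^3 + 107*r^2 + 17*r - 715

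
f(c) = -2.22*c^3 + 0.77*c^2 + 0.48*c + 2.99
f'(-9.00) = -552.84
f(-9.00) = 1679.42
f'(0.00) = 0.48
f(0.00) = 2.99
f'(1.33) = -9.25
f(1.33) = -0.23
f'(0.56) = -0.75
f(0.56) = 3.11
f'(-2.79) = -55.66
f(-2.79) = 55.86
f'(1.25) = -8.00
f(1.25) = 0.46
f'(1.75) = -17.22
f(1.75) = -5.71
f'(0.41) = -0.01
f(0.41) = 3.16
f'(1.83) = -19.01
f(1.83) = -7.16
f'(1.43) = -10.94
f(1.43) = -1.24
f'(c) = -6.66*c^2 + 1.54*c + 0.48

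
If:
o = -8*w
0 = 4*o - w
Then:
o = 0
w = 0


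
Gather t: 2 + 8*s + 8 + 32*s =40*s + 10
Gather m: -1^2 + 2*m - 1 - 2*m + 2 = 0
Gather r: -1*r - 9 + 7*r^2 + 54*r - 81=7*r^2 + 53*r - 90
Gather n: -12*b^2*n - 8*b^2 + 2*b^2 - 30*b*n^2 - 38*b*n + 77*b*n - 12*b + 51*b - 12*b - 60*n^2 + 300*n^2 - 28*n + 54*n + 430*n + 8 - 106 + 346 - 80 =-6*b^2 + 27*b + n^2*(240 - 30*b) + n*(-12*b^2 + 39*b + 456) + 168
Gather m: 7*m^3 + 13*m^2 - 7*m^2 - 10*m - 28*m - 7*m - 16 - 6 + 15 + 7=7*m^3 + 6*m^2 - 45*m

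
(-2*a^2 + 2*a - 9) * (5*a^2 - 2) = -10*a^4 + 10*a^3 - 41*a^2 - 4*a + 18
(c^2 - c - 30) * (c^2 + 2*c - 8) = c^4 + c^3 - 40*c^2 - 52*c + 240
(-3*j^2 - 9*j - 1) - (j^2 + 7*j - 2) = -4*j^2 - 16*j + 1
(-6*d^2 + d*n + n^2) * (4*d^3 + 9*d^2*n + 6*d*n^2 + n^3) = -24*d^5 - 50*d^4*n - 23*d^3*n^2 + 9*d^2*n^3 + 7*d*n^4 + n^5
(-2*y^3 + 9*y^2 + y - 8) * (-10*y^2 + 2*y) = 20*y^5 - 94*y^4 + 8*y^3 + 82*y^2 - 16*y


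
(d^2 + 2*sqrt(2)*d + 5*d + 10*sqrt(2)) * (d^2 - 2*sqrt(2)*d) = d^4 + 5*d^3 - 8*d^2 - 40*d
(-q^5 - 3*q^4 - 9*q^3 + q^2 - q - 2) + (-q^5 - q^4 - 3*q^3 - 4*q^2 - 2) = -2*q^5 - 4*q^4 - 12*q^3 - 3*q^2 - q - 4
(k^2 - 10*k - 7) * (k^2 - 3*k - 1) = k^4 - 13*k^3 + 22*k^2 + 31*k + 7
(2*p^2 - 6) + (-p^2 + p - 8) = p^2 + p - 14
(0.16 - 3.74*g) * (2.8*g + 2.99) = -10.472*g^2 - 10.7346*g + 0.4784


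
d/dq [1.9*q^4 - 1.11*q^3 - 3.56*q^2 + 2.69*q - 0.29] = 7.6*q^3 - 3.33*q^2 - 7.12*q + 2.69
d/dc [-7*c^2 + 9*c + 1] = 9 - 14*c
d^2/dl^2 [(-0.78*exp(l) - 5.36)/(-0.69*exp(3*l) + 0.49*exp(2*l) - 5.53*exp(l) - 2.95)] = (1.485432*exp(6*l) + 22.17591*exp(5*l) - 31.652082*exp(4*l) + 27.525644*exp(3*l) - 134.999556*exp(2*l) + 182.180614*exp(l) - 80.65241)*exp(l)/(0.328509*exp(9*l) - 0.699867*exp(8*l) + 8.395506*exp(7*l) - 7.122322*exp(6*l) + 61.301352*exp(5*l) + 24.708852*exp(4*l) + 139.164862*exp(3*l) + 257.84829*exp(2*l) + 144.374475*exp(l) + 25.672375)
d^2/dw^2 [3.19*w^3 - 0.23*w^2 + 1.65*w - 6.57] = 19.14*w - 0.46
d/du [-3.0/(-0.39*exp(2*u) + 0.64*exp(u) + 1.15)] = (1.92 - 2.34*exp(u))*exp(u)/(-0.39*exp(2*u) + 0.64*exp(u) + 1.15)^2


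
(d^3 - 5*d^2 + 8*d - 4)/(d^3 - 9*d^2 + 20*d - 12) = (d - 2)/(d - 6)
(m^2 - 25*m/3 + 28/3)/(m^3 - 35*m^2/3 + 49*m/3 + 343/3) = (3*m - 4)/(3*m^2 - 14*m - 49)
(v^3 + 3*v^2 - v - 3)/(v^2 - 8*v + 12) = (v^3 + 3*v^2 - v - 3)/(v^2 - 8*v + 12)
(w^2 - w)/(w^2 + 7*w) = (w - 1)/(w + 7)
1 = 1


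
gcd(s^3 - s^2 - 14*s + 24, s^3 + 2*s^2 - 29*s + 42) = s^2 - 5*s + 6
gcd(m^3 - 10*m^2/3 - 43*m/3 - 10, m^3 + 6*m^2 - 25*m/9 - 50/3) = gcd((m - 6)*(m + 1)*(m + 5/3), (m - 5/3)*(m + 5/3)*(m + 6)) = m + 5/3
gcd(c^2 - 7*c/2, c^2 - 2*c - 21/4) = c - 7/2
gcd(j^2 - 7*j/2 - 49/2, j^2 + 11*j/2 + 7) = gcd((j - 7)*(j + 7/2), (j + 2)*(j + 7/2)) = j + 7/2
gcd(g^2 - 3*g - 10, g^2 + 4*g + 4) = g + 2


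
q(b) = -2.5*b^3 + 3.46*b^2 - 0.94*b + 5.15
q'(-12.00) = -1163.98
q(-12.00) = 4834.67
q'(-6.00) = -312.46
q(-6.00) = 675.35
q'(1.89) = -14.65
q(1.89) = -1.15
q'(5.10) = -160.72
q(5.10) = -241.28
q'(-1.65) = -32.78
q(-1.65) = 27.35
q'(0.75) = 0.03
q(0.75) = 5.34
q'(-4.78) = -205.38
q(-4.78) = 361.74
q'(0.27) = 0.38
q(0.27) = 5.10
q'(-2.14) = -50.10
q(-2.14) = 47.51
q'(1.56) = -8.40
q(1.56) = 2.61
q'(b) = -7.5*b^2 + 6.92*b - 0.94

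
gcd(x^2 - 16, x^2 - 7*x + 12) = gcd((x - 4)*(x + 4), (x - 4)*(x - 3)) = x - 4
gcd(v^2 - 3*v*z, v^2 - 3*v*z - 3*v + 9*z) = -v + 3*z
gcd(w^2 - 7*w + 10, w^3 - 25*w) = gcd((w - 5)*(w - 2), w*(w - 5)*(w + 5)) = w - 5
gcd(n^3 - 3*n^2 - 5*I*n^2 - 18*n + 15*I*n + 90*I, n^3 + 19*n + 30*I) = n - 5*I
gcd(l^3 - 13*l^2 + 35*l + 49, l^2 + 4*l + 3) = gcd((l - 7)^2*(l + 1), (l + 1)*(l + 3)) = l + 1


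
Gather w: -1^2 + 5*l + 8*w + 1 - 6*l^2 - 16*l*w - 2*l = -6*l^2 + 3*l + w*(8 - 16*l)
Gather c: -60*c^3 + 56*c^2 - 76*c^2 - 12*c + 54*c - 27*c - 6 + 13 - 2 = -60*c^3 - 20*c^2 + 15*c + 5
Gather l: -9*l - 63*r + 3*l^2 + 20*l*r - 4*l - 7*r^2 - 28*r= 3*l^2 + l*(20*r - 13) - 7*r^2 - 91*r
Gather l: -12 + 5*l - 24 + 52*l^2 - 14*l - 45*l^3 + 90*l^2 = -45*l^3 + 142*l^2 - 9*l - 36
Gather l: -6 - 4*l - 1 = -4*l - 7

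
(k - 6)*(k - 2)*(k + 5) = k^3 - 3*k^2 - 28*k + 60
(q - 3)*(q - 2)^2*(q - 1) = q^4 - 8*q^3 + 23*q^2 - 28*q + 12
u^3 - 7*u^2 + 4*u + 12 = (u - 6)*(u - 2)*(u + 1)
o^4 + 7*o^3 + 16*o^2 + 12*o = o*(o + 2)^2*(o + 3)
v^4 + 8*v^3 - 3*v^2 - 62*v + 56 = (v - 2)*(v - 1)*(v + 4)*(v + 7)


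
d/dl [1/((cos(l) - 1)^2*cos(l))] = (-sin(l)/cos(l)^2 + 3*tan(l))/(cos(l) - 1)^3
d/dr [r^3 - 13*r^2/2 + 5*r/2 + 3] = 3*r^2 - 13*r + 5/2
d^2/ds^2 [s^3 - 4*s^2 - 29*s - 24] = 6*s - 8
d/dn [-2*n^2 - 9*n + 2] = -4*n - 9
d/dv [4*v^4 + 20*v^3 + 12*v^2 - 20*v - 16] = 16*v^3 + 60*v^2 + 24*v - 20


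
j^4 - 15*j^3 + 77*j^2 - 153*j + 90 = (j - 6)*(j - 5)*(j - 3)*(j - 1)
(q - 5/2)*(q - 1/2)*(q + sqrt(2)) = q^3 - 3*q^2 + sqrt(2)*q^2 - 3*sqrt(2)*q + 5*q/4 + 5*sqrt(2)/4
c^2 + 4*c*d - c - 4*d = (c - 1)*(c + 4*d)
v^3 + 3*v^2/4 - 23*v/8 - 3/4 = (v - 3/2)*(v + 1/4)*(v + 2)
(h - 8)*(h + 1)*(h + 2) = h^3 - 5*h^2 - 22*h - 16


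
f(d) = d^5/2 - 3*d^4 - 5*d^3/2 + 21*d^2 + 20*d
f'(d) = 5*d^4/2 - 12*d^3 - 15*d^2/2 + 42*d + 20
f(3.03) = 58.68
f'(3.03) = -44.69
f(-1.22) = 3.40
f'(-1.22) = -15.07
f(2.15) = 74.09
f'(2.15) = 9.79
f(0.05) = 1.05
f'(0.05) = 22.08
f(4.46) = -19.54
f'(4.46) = -17.28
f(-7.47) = -18906.54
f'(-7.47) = 12074.10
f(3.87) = 8.13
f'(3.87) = -64.55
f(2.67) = 70.90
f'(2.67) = -22.68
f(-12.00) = -179520.00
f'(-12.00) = 71012.00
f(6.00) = 336.00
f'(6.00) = 650.00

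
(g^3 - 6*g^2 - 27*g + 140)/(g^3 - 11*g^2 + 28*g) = (g + 5)/g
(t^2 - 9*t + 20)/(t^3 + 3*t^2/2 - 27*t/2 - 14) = 2*(t^2 - 9*t + 20)/(2*t^3 + 3*t^2 - 27*t - 28)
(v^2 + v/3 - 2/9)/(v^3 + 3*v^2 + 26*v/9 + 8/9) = (3*v - 1)/(3*v^2 + 7*v + 4)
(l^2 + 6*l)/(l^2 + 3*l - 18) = l/(l - 3)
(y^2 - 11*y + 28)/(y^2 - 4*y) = (y - 7)/y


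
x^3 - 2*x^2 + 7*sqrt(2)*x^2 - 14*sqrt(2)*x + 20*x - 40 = (x - 2)*(x + 2*sqrt(2))*(x + 5*sqrt(2))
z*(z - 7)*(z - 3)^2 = z^4 - 13*z^3 + 51*z^2 - 63*z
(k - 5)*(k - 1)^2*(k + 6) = k^4 - k^3 - 31*k^2 + 61*k - 30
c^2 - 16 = (c - 4)*(c + 4)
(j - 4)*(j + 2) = j^2 - 2*j - 8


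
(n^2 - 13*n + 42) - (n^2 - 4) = 46 - 13*n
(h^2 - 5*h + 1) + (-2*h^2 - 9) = -h^2 - 5*h - 8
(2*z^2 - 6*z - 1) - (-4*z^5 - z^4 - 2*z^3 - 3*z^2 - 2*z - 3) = 4*z^5 + z^4 + 2*z^3 + 5*z^2 - 4*z + 2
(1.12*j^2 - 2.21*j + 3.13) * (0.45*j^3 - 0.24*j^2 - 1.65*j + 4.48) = 0.504*j^5 - 1.2633*j^4 + 0.0909*j^3 + 7.9129*j^2 - 15.0653*j + 14.0224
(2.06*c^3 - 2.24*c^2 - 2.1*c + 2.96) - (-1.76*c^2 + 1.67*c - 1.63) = 2.06*c^3 - 0.48*c^2 - 3.77*c + 4.59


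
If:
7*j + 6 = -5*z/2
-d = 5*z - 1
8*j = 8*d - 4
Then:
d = -6/13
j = -25/26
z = 19/65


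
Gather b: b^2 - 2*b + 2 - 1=b^2 - 2*b + 1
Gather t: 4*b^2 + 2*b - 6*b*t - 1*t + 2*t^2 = 4*b^2 + 2*b + 2*t^2 + t*(-6*b - 1)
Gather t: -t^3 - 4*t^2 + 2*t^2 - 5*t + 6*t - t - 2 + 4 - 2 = -t^3 - 2*t^2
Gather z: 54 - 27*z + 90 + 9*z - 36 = 108 - 18*z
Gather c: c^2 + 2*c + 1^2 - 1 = c^2 + 2*c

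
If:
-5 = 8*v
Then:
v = -5/8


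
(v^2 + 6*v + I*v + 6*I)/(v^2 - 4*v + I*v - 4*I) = (v + 6)/(v - 4)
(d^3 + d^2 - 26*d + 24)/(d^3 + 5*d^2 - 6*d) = (d - 4)/d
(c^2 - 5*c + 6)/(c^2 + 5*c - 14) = (c - 3)/(c + 7)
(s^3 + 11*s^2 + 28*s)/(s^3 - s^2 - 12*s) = (s^2 + 11*s + 28)/(s^2 - s - 12)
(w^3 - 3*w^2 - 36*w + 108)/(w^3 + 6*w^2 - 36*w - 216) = (w - 3)/(w + 6)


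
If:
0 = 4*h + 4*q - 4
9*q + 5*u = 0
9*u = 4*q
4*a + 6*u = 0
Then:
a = 0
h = 1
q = 0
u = 0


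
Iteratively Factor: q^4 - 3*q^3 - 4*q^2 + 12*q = (q - 2)*(q^3 - q^2 - 6*q) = (q - 3)*(q - 2)*(q^2 + 2*q) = (q - 3)*(q - 2)*(q + 2)*(q)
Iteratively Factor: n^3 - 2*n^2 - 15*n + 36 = (n + 4)*(n^2 - 6*n + 9) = (n - 3)*(n + 4)*(n - 3)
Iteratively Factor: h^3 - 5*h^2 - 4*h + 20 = (h - 2)*(h^2 - 3*h - 10) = (h - 2)*(h + 2)*(h - 5)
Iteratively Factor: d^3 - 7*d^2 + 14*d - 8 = (d - 4)*(d^2 - 3*d + 2) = (d - 4)*(d - 1)*(d - 2)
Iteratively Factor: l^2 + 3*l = (l)*(l + 3)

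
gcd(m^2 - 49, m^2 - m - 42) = m - 7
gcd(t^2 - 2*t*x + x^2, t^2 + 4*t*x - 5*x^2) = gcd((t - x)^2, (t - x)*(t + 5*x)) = -t + x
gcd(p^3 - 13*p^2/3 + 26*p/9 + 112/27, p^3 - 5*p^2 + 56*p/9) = p^2 - 5*p + 56/9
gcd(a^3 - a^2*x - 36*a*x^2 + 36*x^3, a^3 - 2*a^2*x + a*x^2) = -a + x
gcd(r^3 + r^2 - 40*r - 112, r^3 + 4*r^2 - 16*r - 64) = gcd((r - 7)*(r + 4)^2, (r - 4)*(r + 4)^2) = r^2 + 8*r + 16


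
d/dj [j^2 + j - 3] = 2*j + 1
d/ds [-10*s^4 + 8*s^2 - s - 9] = -40*s^3 + 16*s - 1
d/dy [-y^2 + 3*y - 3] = 3 - 2*y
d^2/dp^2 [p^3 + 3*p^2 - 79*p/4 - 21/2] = 6*p + 6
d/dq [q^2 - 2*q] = 2*q - 2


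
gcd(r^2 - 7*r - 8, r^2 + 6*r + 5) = r + 1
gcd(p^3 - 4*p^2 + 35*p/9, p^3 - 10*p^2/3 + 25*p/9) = p^2 - 5*p/3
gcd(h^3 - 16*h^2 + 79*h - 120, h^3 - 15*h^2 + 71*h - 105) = h^2 - 8*h + 15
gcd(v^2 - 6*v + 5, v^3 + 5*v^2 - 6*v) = v - 1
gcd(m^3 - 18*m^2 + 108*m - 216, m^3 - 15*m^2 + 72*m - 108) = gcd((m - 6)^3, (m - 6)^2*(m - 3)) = m^2 - 12*m + 36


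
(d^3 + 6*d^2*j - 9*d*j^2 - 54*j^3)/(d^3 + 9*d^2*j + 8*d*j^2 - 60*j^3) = (d^2 - 9*j^2)/(d^2 + 3*d*j - 10*j^2)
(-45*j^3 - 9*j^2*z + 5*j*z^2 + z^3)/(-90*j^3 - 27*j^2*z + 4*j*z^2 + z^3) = (-15*j^2 + 2*j*z + z^2)/(-30*j^2 + j*z + z^2)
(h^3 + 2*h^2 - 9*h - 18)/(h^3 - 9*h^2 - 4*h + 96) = (h^2 - h - 6)/(h^2 - 12*h + 32)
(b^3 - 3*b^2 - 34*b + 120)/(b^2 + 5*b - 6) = (b^2 - 9*b + 20)/(b - 1)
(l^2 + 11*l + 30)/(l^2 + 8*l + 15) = (l + 6)/(l + 3)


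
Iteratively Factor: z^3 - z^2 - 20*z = (z - 5)*(z^2 + 4*z) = (z - 5)*(z + 4)*(z)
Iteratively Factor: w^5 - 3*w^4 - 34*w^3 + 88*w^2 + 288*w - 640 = (w + 4)*(w^4 - 7*w^3 - 6*w^2 + 112*w - 160) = (w - 2)*(w + 4)*(w^3 - 5*w^2 - 16*w + 80) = (w - 2)*(w + 4)^2*(w^2 - 9*w + 20) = (w - 4)*(w - 2)*(w + 4)^2*(w - 5)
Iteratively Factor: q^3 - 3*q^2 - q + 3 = (q + 1)*(q^2 - 4*q + 3) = (q - 3)*(q + 1)*(q - 1)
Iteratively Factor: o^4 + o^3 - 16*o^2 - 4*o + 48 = (o + 4)*(o^3 - 3*o^2 - 4*o + 12) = (o - 3)*(o + 4)*(o^2 - 4) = (o - 3)*(o + 2)*(o + 4)*(o - 2)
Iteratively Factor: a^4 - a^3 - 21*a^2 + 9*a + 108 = (a + 3)*(a^3 - 4*a^2 - 9*a + 36) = (a - 4)*(a + 3)*(a^2 - 9) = (a - 4)*(a - 3)*(a + 3)*(a + 3)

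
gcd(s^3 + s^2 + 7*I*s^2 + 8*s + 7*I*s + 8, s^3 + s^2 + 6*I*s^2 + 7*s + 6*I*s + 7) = s^2 + s*(1 - I) - I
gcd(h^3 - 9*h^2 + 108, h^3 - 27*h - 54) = h^2 - 3*h - 18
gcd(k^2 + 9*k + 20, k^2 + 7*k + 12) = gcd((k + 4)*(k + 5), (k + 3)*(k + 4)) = k + 4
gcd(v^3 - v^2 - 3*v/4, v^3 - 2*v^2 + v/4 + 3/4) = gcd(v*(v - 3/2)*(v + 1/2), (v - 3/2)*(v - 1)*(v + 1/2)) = v^2 - v - 3/4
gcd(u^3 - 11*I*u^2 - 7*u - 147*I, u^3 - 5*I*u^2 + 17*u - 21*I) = u^2 - 4*I*u + 21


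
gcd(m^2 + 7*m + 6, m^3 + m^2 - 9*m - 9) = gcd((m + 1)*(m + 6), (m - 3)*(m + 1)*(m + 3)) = m + 1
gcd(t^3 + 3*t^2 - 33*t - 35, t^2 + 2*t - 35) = t^2 + 2*t - 35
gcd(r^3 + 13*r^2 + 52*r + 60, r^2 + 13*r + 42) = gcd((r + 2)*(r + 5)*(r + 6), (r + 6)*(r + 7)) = r + 6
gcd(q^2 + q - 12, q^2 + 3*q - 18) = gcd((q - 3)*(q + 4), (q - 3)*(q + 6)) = q - 3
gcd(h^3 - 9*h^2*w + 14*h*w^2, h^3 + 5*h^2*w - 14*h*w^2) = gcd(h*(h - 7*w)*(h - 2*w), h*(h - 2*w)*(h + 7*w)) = -h^2 + 2*h*w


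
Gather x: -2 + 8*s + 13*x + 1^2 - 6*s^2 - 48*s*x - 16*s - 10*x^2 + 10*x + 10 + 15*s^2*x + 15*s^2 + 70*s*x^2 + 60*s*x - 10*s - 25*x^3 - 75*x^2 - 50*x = 9*s^2 - 18*s - 25*x^3 + x^2*(70*s - 85) + x*(15*s^2 + 12*s - 27) + 9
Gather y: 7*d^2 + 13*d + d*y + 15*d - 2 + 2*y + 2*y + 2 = 7*d^2 + 28*d + y*(d + 4)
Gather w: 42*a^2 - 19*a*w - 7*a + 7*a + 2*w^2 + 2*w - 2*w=42*a^2 - 19*a*w + 2*w^2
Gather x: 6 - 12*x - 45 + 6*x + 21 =-6*x - 18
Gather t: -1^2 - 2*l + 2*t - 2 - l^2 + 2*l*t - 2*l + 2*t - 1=-l^2 - 4*l + t*(2*l + 4) - 4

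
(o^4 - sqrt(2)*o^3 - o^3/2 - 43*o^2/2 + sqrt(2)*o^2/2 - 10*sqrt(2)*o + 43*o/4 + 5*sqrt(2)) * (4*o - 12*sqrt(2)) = 4*o^5 - 16*sqrt(2)*o^4 - 2*o^4 - 62*o^3 + 8*sqrt(2)*o^3 + 31*o^2 + 218*sqrt(2)*o^2 - 109*sqrt(2)*o + 240*o - 120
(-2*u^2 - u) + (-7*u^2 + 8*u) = -9*u^2 + 7*u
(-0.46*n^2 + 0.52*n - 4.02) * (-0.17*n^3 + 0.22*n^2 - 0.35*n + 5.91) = 0.0782*n^5 - 0.1896*n^4 + 0.9588*n^3 - 3.785*n^2 + 4.4802*n - 23.7582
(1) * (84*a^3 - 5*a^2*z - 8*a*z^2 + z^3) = 84*a^3 - 5*a^2*z - 8*a*z^2 + z^3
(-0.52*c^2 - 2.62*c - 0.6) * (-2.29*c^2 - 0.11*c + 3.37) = 1.1908*c^4 + 6.057*c^3 - 0.0902000000000003*c^2 - 8.7634*c - 2.022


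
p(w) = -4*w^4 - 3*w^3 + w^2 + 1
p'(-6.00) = 3120.00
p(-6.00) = -4499.00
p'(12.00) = -28920.00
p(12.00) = -87983.00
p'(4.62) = -1760.64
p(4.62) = -2095.82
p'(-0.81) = 0.98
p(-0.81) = 1.53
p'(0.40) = -1.66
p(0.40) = 0.87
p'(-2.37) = 157.70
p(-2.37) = -79.65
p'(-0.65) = -0.71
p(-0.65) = 1.53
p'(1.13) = -32.32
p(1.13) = -8.57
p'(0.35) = -1.09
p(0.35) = 0.93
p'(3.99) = -1151.64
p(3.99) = -1187.44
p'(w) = -16*w^3 - 9*w^2 + 2*w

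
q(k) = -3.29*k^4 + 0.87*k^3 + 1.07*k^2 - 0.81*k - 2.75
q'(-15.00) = 44969.34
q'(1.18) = -16.27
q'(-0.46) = 0.04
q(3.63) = -521.22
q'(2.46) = -175.66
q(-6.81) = -7298.32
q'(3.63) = -588.12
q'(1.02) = -9.88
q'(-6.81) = 4261.87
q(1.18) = -7.17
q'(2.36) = -154.20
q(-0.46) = -2.38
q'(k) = -13.16*k^3 + 2.61*k^2 + 2.14*k - 0.81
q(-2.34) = -104.78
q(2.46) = -105.80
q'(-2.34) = 177.09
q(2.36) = -89.32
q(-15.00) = -169242.35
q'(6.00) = -2736.57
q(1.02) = -5.10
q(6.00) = -4045.01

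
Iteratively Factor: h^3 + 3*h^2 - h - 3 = (h + 3)*(h^2 - 1) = (h - 1)*(h + 3)*(h + 1)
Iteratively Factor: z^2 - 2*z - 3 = (z - 3)*(z + 1)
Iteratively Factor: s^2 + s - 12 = (s - 3)*(s + 4)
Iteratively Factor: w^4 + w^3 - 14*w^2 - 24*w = (w + 2)*(w^3 - w^2 - 12*w) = (w + 2)*(w + 3)*(w^2 - 4*w) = (w - 4)*(w + 2)*(w + 3)*(w)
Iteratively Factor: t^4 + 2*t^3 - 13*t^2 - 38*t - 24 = (t + 1)*(t^3 + t^2 - 14*t - 24) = (t + 1)*(t + 3)*(t^2 - 2*t - 8) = (t - 4)*(t + 1)*(t + 3)*(t + 2)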